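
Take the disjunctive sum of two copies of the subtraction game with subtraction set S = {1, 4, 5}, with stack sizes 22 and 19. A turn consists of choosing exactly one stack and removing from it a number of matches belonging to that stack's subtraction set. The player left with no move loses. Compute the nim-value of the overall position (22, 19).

All stacks use S = {1, 4, 5}:
n :  0  1  2  3  4  5  6  7  8  9 10 11 12 13 14 15 16 17 18 19 20 21 22
G :  0  1  0  1  2  3  2  3  0  1  0  1  2  3  2  3  0  1  0  1  2  3  2
Stack A: G(22) = 2.
Stack B: G(19) = 1.
Combined Grundy value = 2 ⊕ 1 = 3.

3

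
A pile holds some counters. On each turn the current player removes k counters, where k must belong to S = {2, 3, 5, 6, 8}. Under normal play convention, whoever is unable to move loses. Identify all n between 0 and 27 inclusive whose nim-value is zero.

n :  0  1  2  3  4  5  6  7  8  9 10 11 12 13 14 15 16 17 18 19 20 21 22 23 24 25 26 27
G :  0  0  1  1  2  2  3  3  4  4  0  0  1  1  2  2  3  3  4  4  0  0  1  1  2  2  3  3
P-positions are exactly the n with G(n) = 0.

0, 1, 10, 11, 20, 21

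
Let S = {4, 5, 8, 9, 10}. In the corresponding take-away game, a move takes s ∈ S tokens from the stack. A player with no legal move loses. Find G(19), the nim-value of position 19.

n :  0  1  2  3  4  5  6  7  8  9 10 11 12 13 14 15 16 17 18 19
G :  0  0  0  0  1  1  1  1  2  2  2  2  3  3  0  0  0  0  1  1

1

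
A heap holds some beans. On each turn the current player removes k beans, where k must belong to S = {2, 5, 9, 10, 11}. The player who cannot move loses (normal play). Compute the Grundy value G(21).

G(0) = 0
G(1) = mex{} = 0
G(2) = mex{0} = 1
G(3) = mex{0} = 1
G(4) = mex{1} = 0
G(5) = mex{1,0} = 2
G(6) = mex{0,0} = 1
G(7) = mex{2,1} = 0
G(8) = mex{1,1} = 0
G(9) = mex{0,0,0} = 1
G(10) = mex{0,2,0,0} = 1
G(11) = mex{1,1,1,0,0} = 2
G(12) = mex{1,0,1,1,0} = 2
G(13) = mex{2,0,0,1,1} = 3
G(14) = mex{2,1,2,0,1} = 3
G(15) = mex{3,1,1,2,0} = 4
G(16) = mex{3,2,0,1,2} = 4
G(17) = mex{4,2,0,0,1} = 3
G(18) = mex{4,3,1,0,0} = 2
G(19) = mex{3,3,1,1,0} = 2
G(20) = mex{2,4,2,1,1} = 0
G(21) = mex{2,4,2,2,1} = 0

0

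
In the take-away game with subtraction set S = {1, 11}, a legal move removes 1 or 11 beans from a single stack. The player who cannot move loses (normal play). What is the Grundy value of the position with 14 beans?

0

G(0) = 0
G(1) = mex{0} = 1
G(2) = mex{1} = 0
G(3) = mex{0} = 1
G(4) = mex{1} = 0
G(5) = mex{0} = 1
G(6) = mex{1} = 0
G(7) = mex{0} = 1
G(8) = mex{1} = 0
G(9) = mex{0} = 1
G(10) = mex{1} = 0
G(11) = mex{0,0} = 1
G(12) = mex{1,1} = 0
G(13) = mex{0,0} = 1
G(14) = mex{1,1} = 0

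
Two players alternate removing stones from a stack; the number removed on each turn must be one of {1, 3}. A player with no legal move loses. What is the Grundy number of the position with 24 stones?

0

G(0) = 0
G(1) = mex{0} = 1
G(2) = mex{1} = 0
G(3) = mex{0,0} = 1
G(4) = mex{1,1} = 0
G(5) = mex{0,0} = 1
G(6) = mex{1,1} = 0
G(7) = mex{0,0} = 1
G(8) = mex{1,1} = 0
G(9) = mex{0,0} = 1
G(10) = mex{1,1} = 0
G(11) = mex{0,0} = 1
G(12) = mex{1,1} = 0
G(13) = mex{0,0} = 1
G(14) = mex{1,1} = 0
G(15) = mex{0,0} = 1
G(16) = mex{1,1} = 0
G(17) = mex{0,0} = 1
G(18) = mex{1,1} = 0
G(19) = mex{0,0} = 1
G(20) = mex{1,1} = 0
G(21) = mex{0,0} = 1
G(22) = mex{1,1} = 0
G(23) = mex{0,0} = 1
G(24) = mex{1,1} = 0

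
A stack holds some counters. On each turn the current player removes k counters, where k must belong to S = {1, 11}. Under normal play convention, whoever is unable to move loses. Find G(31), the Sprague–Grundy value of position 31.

n :  0  1  2  3  4  5  6  7  8  9 10 11 12 13 14 15 16 17 18 19 20 21 22 23 24 25 26 27 28 29 30 31
G :  0  1  0  1  0  1  0  1  0  1  0  1  0  1  0  1  0  1  0  1  0  1  0  1  0  1  0  1  0  1  0  1

1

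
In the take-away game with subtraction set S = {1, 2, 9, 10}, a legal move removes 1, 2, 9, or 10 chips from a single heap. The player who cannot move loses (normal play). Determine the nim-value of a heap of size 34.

G(0) = 0
G(1) = mex{0} = 1
G(2) = mex{1,0} = 2
G(3) = mex{2,1} = 0
G(4) = mex{0,2} = 1
G(5) = mex{1,0} = 2
G(6) = mex{2,1} = 0
G(7) = mex{0,2} = 1
G(8) = mex{1,0} = 2
G(9) = mex{2,1,0} = 3
G(10) = mex{3,2,1,0} = 4
G(11) = mex{4,3,2,1} = 0
G(12) = mex{0,4,0,2} = 1
G(13) = mex{1,0,1,0} = 2
G(14) = mex{2,1,2,1} = 0
G(15) = mex{0,2,0,2} = 1
G(16) = mex{1,0,1,0} = 2
G(17) = mex{2,1,2,1} = 0
G(18) = mex{0,2,3,2} = 1
G(19) = mex{1,0,4,3} = 2
G(20) = mex{2,1,0,4} = 3
G(21) = mex{3,2,1,0} = 4
G(22) = mex{4,3,2,1} = 0
G(23) = mex{0,4,0,2} = 1
G(24) = mex{1,0,1,0} = 2
G(25) = mex{2,1,2,1} = 0
G(26) = mex{0,2,0,2} = 1
G(27) = mex{1,0,1,0} = 2
G(28) = mex{2,1,2,1} = 0
G(29) = mex{0,2,3,2} = 1
G(30) = mex{1,0,4,3} = 2
G(31) = mex{2,1,0,4} = 3
G(32) = mex{3,2,1,0} = 4
G(33) = mex{4,3,2,1} = 0
G(34) = mex{0,4,0,2} = 1

1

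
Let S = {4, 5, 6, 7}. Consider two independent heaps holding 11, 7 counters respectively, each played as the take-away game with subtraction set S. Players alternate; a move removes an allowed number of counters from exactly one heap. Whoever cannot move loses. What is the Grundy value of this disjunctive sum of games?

All heaps use S = {4, 5, 6, 7}:
G(0) = 0
G(1) = mex{} = 0
G(2) = mex{} = 0
G(3) = mex{} = 0
G(4) = mex{0} = 1
G(5) = mex{0,0} = 1
G(6) = mex{0,0,0} = 1
G(7) = mex{0,0,0,0} = 1
G(8) = mex{1,0,0,0} = 2
G(9) = mex{1,1,0,0} = 2
G(10) = mex{1,1,1,0} = 2
G(11) = mex{1,1,1,1} = 0
Heap A: G(11) = 0.
Heap B: G(7) = 1.
Combined Grundy value = 0 ⊕ 1 = 1.

1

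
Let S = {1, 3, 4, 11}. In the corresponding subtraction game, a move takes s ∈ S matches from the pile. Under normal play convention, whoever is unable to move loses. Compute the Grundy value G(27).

n :  0  1  2  3  4  5  6  7  8  9 10 11 12 13 14 15 16 17 18 19 20 21 22 23 24 25 26 27
G :  0  1  0  1  2  3  2  0  1  0  1  2  3  2  0  1  0  1  2  3  2  0  1  0  1  2  3  2

2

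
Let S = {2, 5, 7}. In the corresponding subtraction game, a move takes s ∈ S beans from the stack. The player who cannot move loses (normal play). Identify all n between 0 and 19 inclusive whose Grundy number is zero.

0, 1, 4, 10, 13, 14

G(0) = 0
G(1) = mex{} = 0
G(2) = mex{0} = 1
G(3) = mex{0} = 1
G(4) = mex{1} = 0
G(5) = mex{1,0} = 2
G(6) = mex{0,0} = 1
G(7) = mex{2,1,0} = 3
G(8) = mex{1,1,0} = 2
G(9) = mex{3,0,1} = 2
G(10) = mex{2,2,1} = 0
G(11) = mex{2,1,0} = 3
G(12) = mex{0,3,2} = 1
G(13) = mex{3,2,1} = 0
G(14) = mex{1,2,3} = 0
G(15) = mex{0,0,2} = 1
G(16) = mex{0,3,2} = 1
G(17) = mex{1,1,0} = 2
G(18) = mex{1,0,3} = 2
G(19) = mex{2,0,1} = 3
P-positions are exactly the n with G(n) = 0.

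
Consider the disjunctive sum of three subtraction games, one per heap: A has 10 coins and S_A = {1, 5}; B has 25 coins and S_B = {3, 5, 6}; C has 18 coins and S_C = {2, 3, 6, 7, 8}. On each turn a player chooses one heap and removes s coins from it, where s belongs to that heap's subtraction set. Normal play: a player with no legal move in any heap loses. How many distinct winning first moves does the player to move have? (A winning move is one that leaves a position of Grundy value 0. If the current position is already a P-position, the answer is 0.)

Heap A, S = {1, 5}:
n :  0  1  2  3  4  5  6  7  8  9 10
G :  0  1  0  1  0  1  0  1  0  1  0
G_A(10) = 0.
Heap B, S = {3, 5, 6}:
n :  0  1  2  3  4  5  6  7  8  9 10 11 12 13 14 15 16 17 18 19 20 21 22 23 24 25
G :  0  0  0  1  1  1  2  2  2  0  0  0  1  1  1  2  2  2  0  0  0  1  1  1  2  2
G_B(25) = 2.
Heap C, S = {2, 3, 6, 7, 8}:
G(0) = 0
G(1) = mex{} = 0
G(2) = mex{0} = 1
G(3) = mex{0,0} = 1
G(4) = mex{1,0} = 2
G(5) = mex{1,1} = 0
G(6) = mex{2,1,0} = 3
G(7) = mex{0,2,0,0} = 1
G(8) = mex{3,0,1,0,0} = 2
G(9) = mex{1,3,1,1,0} = 2
G(10) = mex{2,1,2,1,1} = 0
G(11) = mex{2,2,0,2,1} = 3
G(12) = mex{0,2,3,0,2} = 1
G(13) = mex{3,0,1,3,0} = 2
G(14) = mex{1,3,2,1,3} = 0
G(15) = mex{2,1,2,2,1} = 0
G(16) = mex{0,2,0,2,2} = 1
G(17) = mex{0,0,3,0,2} = 1
G(18) = mex{1,0,1,3,0} = 2
G_C(18) = 2.
Combined Grundy value = 0 ⊕ 2 ⊕ 2 = 0.
A winning move leaves total XOR = 0, i.e. changes one component's Grundy value g to g ⊕ X where X is the current total.
Heap A: target g' = 0⊕0 = 0, but every legal move changes the Grundy value (mex property), so 0 moves.
Heap B: target g' = 2⊕0 = 2, but every legal move changes the Grundy value (mex property), so 0 moves.
Heap C: target g' = 2⊕0 = 2, but every legal move changes the Grundy value (mex property), so 0 moves.

0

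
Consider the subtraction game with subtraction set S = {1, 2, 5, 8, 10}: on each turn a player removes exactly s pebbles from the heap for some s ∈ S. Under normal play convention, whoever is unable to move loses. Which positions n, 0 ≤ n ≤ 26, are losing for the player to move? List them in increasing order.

0, 3, 6, 9, 12, 15, 18, 21, 24

n :  0  1  2  3  4  5  6  7  8  9 10 11 12 13 14 15 16 17 18 19 20 21 22 23 24 25 26
G :  0  1  2  0  1  2  0  1  2  0  1  2  0  1  2  0  1  2  0  1  2  0  1  2  0  1  2
P-positions are exactly the n with G(n) = 0.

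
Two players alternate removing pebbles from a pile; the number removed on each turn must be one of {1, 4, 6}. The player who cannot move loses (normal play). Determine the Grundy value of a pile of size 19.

2

G(0) = 0
G(1) = mex{0} = 1
G(2) = mex{1} = 0
G(3) = mex{0} = 1
G(4) = mex{1,0} = 2
G(5) = mex{2,1} = 0
G(6) = mex{0,0,0} = 1
G(7) = mex{1,1,1} = 0
G(8) = mex{0,2,0} = 1
G(9) = mex{1,0,1} = 2
G(10) = mex{2,1,2} = 0
G(11) = mex{0,0,0} = 1
G(12) = mex{1,1,1} = 0
G(13) = mex{0,2,0} = 1
G(14) = mex{1,0,1} = 2
G(15) = mex{2,1,2} = 0
G(16) = mex{0,0,0} = 1
G(17) = mex{1,1,1} = 0
G(18) = mex{0,2,0} = 1
G(19) = mex{1,0,1} = 2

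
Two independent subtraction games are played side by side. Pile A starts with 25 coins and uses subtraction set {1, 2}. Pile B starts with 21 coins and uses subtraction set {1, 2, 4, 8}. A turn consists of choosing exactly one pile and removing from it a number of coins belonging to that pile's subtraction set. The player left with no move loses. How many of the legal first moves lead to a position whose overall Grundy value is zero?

Pile A, S = {1, 2}:
n :  0  1  2  3  4  5  6  7  8  9 10 11 12 13 14 15 16 17 18 19 20 21 22 23 24 25
G :  0  1  2  0  1  2  0  1  2  0  1  2  0  1  2  0  1  2  0  1  2  0  1  2  0  1
G_A(25) = 1.
Pile B, S = {1, 2, 4, 8}:
n :  0  1  2  3  4  5  6  7  8  9 10 11 12 13 14 15 16 17 18 19 20 21
G :  0  1  2  0  1  2  0  1  2  0  1  2  0  1  2  0  1  2  0  1  2  0
G_B(21) = 0.
Combined Grundy value = 1 ⊕ 0 = 1.
A winning move leaves total XOR = 0, i.e. changes one component's Grundy value g to g ⊕ X where X is the current total.
Pile A: need g' = 1⊕1 = 0. Options: 25−1→G=0, 25−2→G=2. Hits: 1.
Pile B: need g' = 0⊕1 = 1. Options: 21−1→G=2, 21−2→G=1, 21−4→G=2, 21−8→G=1. Hits: 2.

3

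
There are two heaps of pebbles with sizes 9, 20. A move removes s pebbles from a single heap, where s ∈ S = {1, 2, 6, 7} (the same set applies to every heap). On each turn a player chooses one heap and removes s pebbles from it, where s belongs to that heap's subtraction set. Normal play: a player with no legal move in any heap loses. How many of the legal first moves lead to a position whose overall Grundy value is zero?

0

All heaps use S = {1, 2, 6, 7}:
G(0) = 0
G(1) = mex{0} = 1
G(2) = mex{1,0} = 2
G(3) = mex{2,1} = 0
G(4) = mex{0,2} = 1
G(5) = mex{1,0} = 2
G(6) = mex{2,1,0} = 3
G(7) = mex{3,2,1,0} = 4
G(8) = mex{4,3,2,1} = 0
G(9) = mex{0,4,0,2} = 1
G(10) = mex{1,0,1,0} = 2
G(11) = mex{2,1,2,1} = 0
G(12) = mex{0,2,3,2} = 1
G(13) = mex{1,0,4,3} = 2
G(14) = mex{2,1,0,4} = 3
G(15) = mex{3,2,1,0} = 4
G(16) = mex{4,3,2,1} = 0
G(17) = mex{0,4,0,2} = 1
G(18) = mex{1,0,1,0} = 2
G(19) = mex{2,1,2,1} = 0
G(20) = mex{0,2,3,2} = 1
Heap A: G(9) = 1.
Heap B: G(20) = 1.
Combined Grundy value = 1 ⊕ 1 = 0.
A winning move leaves total XOR = 0, i.e. changes one component's Grundy value g to g ⊕ X where X is the current total.
Heap A: target g' = 1⊕0 = 1, but every legal move changes the Grundy value (mex property), so 0 moves.
Heap B: target g' = 1⊕0 = 1, but every legal move changes the Grundy value (mex property), so 0 moves.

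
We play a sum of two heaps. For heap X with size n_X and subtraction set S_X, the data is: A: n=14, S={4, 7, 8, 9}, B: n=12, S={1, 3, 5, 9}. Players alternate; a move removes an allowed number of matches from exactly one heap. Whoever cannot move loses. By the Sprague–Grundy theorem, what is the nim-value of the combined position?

Heap A, S = {4, 7, 8, 9}:
n :  0  1  2  3  4  5  6  7  8  9 10 11 12 13 14
G :  0  0  0  0  1  1  1  1  2  2  2  2  3  0  0
G_A(14) = 0.
Heap B, S = {1, 3, 5, 9}:
G(0) = 0
G(1) = mex{0} = 1
G(2) = mex{1} = 0
G(3) = mex{0,0} = 1
G(4) = mex{1,1} = 0
G(5) = mex{0,0,0} = 1
G(6) = mex{1,1,1} = 0
G(7) = mex{0,0,0} = 1
G(8) = mex{1,1,1} = 0
G(9) = mex{0,0,0,0} = 1
G(10) = mex{1,1,1,1} = 0
G(11) = mex{0,0,0,0} = 1
G(12) = mex{1,1,1,1} = 0
G_B(12) = 0.
Combined Grundy value = 0 ⊕ 0 = 0.

0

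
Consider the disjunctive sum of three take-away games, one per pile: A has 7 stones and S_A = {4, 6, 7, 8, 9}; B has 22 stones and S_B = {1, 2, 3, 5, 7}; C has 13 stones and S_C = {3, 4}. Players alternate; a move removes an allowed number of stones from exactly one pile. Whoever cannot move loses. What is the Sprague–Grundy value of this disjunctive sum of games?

1

Pile A, S = {4, 6, 7, 8, 9}:
G(0) = 0
G(1) = mex{} = 0
G(2) = mex{} = 0
G(3) = mex{} = 0
G(4) = mex{0} = 1
G(5) = mex{0} = 1
G(6) = mex{0,0} = 1
G(7) = mex{0,0,0} = 1
G_A(7) = 1.
Pile B, S = {1, 2, 3, 5, 7}:
n :  0  1  2  3  4  5  6  7  8  9 10 11 12 13 14 15 16 17 18 19 20 21 22
G :  0  1  2  3  0  1  2  3  0  1  2  3  0  1  2  3  0  1  2  3  0  1  2
G_B(22) = 2.
Pile C, S = {3, 4}:
n :  0  1  2  3  4  5  6  7  8  9 10 11 12 13
G :  0  0  0  1  1  1  2  0  0  0  1  1  1  2
G_C(13) = 2.
Combined Grundy value = 1 ⊕ 2 ⊕ 2 = 1.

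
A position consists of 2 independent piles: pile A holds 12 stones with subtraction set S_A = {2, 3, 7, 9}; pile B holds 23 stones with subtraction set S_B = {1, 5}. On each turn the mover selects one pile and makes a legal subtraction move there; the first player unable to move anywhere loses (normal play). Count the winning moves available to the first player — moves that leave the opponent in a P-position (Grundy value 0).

Pile A, S = {2, 3, 7, 9}:
G(0) = 0
G(1) = mex{} = 0
G(2) = mex{0} = 1
G(3) = mex{0,0} = 1
G(4) = mex{1,0} = 2
G(5) = mex{1,1} = 0
G(6) = mex{2,1} = 0
G(7) = mex{0,2,0} = 1
G(8) = mex{0,0,0} = 1
G(9) = mex{1,0,1,0} = 2
G(10) = mex{1,1,1,0} = 2
G(11) = mex{2,1,2,1} = 0
G(12) = mex{2,2,0,1} = 3
G_A(12) = 3.
Pile B, S = {1, 5}:
n :  0  1  2  3  4  5  6  7  8  9 10 11 12 13 14 15 16 17 18 19 20 21 22 23
G :  0  1  0  1  0  1  0  1  0  1  0  1  0  1  0  1  0  1  0  1  0  1  0  1
G_B(23) = 1.
Combined Grundy value = 3 ⊕ 1 = 2.
A winning move leaves total XOR = 0, i.e. changes one component's Grundy value g to g ⊕ X where X is the current total.
Pile A: need g' = 3⊕2 = 1. Options: 12−2→G=2, 12−3→G=2, 12−7→G=0, 12−9→G=1. Hits: 1.
Pile B: need g' = 1⊕2 = 3. Options: 23−1→G=0, 23−5→G=0. Hits: 0.

1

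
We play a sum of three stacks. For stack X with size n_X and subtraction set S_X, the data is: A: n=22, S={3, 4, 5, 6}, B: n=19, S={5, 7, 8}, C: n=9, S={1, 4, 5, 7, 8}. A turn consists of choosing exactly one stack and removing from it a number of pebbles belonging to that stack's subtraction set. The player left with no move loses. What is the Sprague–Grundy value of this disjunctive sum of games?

Stack A, S = {3, 4, 5, 6}:
n :  0  1  2  3  4  5  6  7  8  9 10 11 12 13 14 15 16 17 18 19 20 21 22
G :  0  0  0  1  1  1  2  2  2  0  0  0  1  1  1  2  2  2  0  0  0  1  1
G_A(22) = 1.
Stack B, S = {5, 7, 8}:
n :  0  1  2  3  4  5  6  7  8  9 10 11 12 13 14 15 16 17 18 19
G :  0  0  0  0  0  1  1  1  1  1  2  2  2  0  0  0  0  0  1  1
G_B(19) = 1.
Stack C, S = {1, 4, 5, 7, 8}:
n : 0 1 2 3 4 5 6 7 8 9
G : 0 1 0 1 2 3 2 3 4 5
G_C(9) = 5.
Combined Grundy value = 1 ⊕ 1 ⊕ 5 = 5.

5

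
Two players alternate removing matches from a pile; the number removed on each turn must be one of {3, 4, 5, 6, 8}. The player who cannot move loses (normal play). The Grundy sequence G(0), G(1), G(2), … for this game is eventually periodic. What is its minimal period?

G(0) = 0
G(1) = mex{} = 0
G(2) = mex{} = 0
G(3) = mex{0} = 1
G(4) = mex{0,0} = 1
G(5) = mex{0,0,0} = 1
G(6) = mex{1,0,0,0} = 2
G(7) = mex{1,1,0,0} = 2
G(8) = mex{1,1,1,0,0} = 2
G(9) = mex{2,1,1,1,0} = 3
G(10) = mex{2,2,1,1,0} = 3
G(11) = mex{2,2,2,1,1} = 0
G(12) = mex{3,2,2,2,1} = 0
G(13) = mex{3,3,2,2,1} = 0
G(14) = mex{0,3,3,2,2} = 1
G(15) = mex{0,0,3,3,2} = 1
G(16) = mex{0,0,0,3,2} = 1
G(17) = mex{1,0,0,0,3} = 2
G(18) = mex{1,1,0,0,3} = 2
G(19) = mex{1,1,1,0,0} = 2
G(20) = mex{2,1,1,1,0} = 3
G(21) = mex{2,2,1,1,0} = 3
G(22) = mex{2,2,2,1,1} = 0
G(23) = mex{3,2,2,2,1} = 0
G(n+11) = G(n) holds for n = 0,…,7 (a full window of length max(S) = 8), so the sequence is purely periodic with period 11.

11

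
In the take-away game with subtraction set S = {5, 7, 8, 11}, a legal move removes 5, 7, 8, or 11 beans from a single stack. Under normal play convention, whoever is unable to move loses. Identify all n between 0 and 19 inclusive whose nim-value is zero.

n :  0  1  2  3  4  5  6  7  8  9 10 11 12 13 14 15 16 17 18 19
G :  0  0  0  0  0  1  1  1  1  1  2  2  2  2  2  3  0  0  0  0
P-positions are exactly the n with G(n) = 0.

0, 1, 2, 3, 4, 16, 17, 18, 19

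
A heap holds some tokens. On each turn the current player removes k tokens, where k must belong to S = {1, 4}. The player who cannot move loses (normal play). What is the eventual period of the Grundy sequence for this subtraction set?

5

G(0) = 0
G(1) = mex{0} = 1
G(2) = mex{1} = 0
G(3) = mex{0} = 1
G(4) = mex{1,0} = 2
G(5) = mex{2,1} = 0
G(6) = mex{0,0} = 1
G(7) = mex{1,1} = 0
G(8) = mex{0,2} = 1
G(9) = mex{1,0} = 2
G(10) = mex{2,1} = 0
G(11) = mex{0,0} = 1
G(12) = mex{1,1} = 0
G(13) = mex{0,2} = 1
G(14) = mex{1,0} = 2
G(n+5) = G(n) holds for n = 0,…,3 (a full window of length max(S) = 4), so the sequence is purely periodic with period 5.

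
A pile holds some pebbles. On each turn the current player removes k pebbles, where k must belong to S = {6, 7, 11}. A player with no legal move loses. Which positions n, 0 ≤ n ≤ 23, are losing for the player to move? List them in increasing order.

0, 1, 2, 3, 4, 5, 17, 18, 19, 20, 21, 22

n :  0  1  2  3  4  5  6  7  8  9 10 11 12 13 14 15 16 17 18 19 20 21 22 23
G :  0  0  0  0  0  0  1  1  1  1  1  1  2  2  2  2  2  0  0  0  0  0  0  1
P-positions are exactly the n with G(n) = 0.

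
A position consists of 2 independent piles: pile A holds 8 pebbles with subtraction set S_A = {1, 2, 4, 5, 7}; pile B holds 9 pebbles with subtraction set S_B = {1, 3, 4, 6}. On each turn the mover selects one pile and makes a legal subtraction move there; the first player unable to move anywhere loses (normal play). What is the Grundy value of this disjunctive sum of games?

2

Pile A, S = {1, 2, 4, 5, 7}:
n : 0 1 2 3 4 5 6 7 8
G : 0 1 2 0 1 2 0 1 2
G_A(8) = 2.
Pile B, S = {1, 3, 4, 6}:
n : 0 1 2 3 4 5 6 7 8 9
G : 0 1 0 1 2 3 2 0 1 0
G_B(9) = 0.
Combined Grundy value = 2 ⊕ 0 = 2.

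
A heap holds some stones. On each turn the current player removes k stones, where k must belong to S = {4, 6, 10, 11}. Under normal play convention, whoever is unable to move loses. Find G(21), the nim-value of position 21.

1

G(0) = 0
G(1) = mex{} = 0
G(2) = mex{} = 0
G(3) = mex{} = 0
G(4) = mex{0} = 1
G(5) = mex{0} = 1
G(6) = mex{0,0} = 1
G(7) = mex{0,0} = 1
G(8) = mex{1,0} = 2
G(9) = mex{1,0} = 2
G(10) = mex{1,1,0} = 2
G(11) = mex{1,1,0,0} = 2
G(12) = mex{2,1,0,0} = 3
G(13) = mex{2,1,0,0} = 3
G(14) = mex{2,2,1,0} = 3
G(15) = mex{2,2,1,1} = 0
G(16) = mex{3,2,1,1} = 0
G(17) = mex{3,2,1,1} = 0
G(18) = mex{3,3,2,1} = 0
G(19) = mex{0,3,2,2} = 1
G(20) = mex{0,3,2,2} = 1
G(21) = mex{0,0,2,2} = 1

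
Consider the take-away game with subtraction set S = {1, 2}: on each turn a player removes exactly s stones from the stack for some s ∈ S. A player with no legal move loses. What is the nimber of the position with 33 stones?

0

G(0) = 0
G(1) = mex{0} = 1
G(2) = mex{1,0} = 2
G(3) = mex{2,1} = 0
G(4) = mex{0,2} = 1
G(5) = mex{1,0} = 2
G(6) = mex{2,1} = 0
G(7) = mex{0,2} = 1
G(8) = mex{1,0} = 2
G(9) = mex{2,1} = 0
G(10) = mex{0,2} = 1
G(11) = mex{1,0} = 2
G(12) = mex{2,1} = 0
G(13) = mex{0,2} = 1
G(14) = mex{1,0} = 2
G(15) = mex{2,1} = 0
G(16) = mex{0,2} = 1
G(17) = mex{1,0} = 2
G(18) = mex{2,1} = 0
G(19) = mex{0,2} = 1
G(20) = mex{1,0} = 2
G(21) = mex{2,1} = 0
G(22) = mex{0,2} = 1
G(23) = mex{1,0} = 2
G(24) = mex{2,1} = 0
G(25) = mex{0,2} = 1
G(26) = mex{1,0} = 2
G(27) = mex{2,1} = 0
G(28) = mex{0,2} = 1
G(29) = mex{1,0} = 2
G(30) = mex{2,1} = 0
G(31) = mex{0,2} = 1
G(32) = mex{1,0} = 2
G(33) = mex{2,1} = 0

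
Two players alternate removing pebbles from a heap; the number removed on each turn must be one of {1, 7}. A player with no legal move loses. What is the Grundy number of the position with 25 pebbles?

1

G(0) = 0
G(1) = mex{0} = 1
G(2) = mex{1} = 0
G(3) = mex{0} = 1
G(4) = mex{1} = 0
G(5) = mex{0} = 1
G(6) = mex{1} = 0
G(7) = mex{0,0} = 1
G(8) = mex{1,1} = 0
G(9) = mex{0,0} = 1
G(10) = mex{1,1} = 0
G(11) = mex{0,0} = 1
G(12) = mex{1,1} = 0
G(13) = mex{0,0} = 1
G(14) = mex{1,1} = 0
G(15) = mex{0,0} = 1
G(16) = mex{1,1} = 0
G(17) = mex{0,0} = 1
G(18) = mex{1,1} = 0
G(19) = mex{0,0} = 1
G(20) = mex{1,1} = 0
G(21) = mex{0,0} = 1
G(22) = mex{1,1} = 0
G(23) = mex{0,0} = 1
G(24) = mex{1,1} = 0
G(25) = mex{0,0} = 1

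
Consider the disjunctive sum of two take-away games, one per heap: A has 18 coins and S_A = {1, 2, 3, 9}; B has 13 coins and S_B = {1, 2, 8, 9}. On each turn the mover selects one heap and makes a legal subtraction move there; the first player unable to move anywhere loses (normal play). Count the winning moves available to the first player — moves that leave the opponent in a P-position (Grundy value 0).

3

Heap A, S = {1, 2, 3, 9}:
G(0) = 0
G(1) = mex{0} = 1
G(2) = mex{1,0} = 2
G(3) = mex{2,1,0} = 3
G(4) = mex{3,2,1} = 0
G(5) = mex{0,3,2} = 1
G(6) = mex{1,0,3} = 2
G(7) = mex{2,1,0} = 3
G(8) = mex{3,2,1} = 0
G(9) = mex{0,3,2,0} = 1
G(10) = mex{1,0,3,1} = 2
G(11) = mex{2,1,0,2} = 3
G(12) = mex{3,2,1,3} = 0
G(13) = mex{0,3,2,0} = 1
G(14) = mex{1,0,3,1} = 2
G(15) = mex{2,1,0,2} = 3
G(16) = mex{3,2,1,3} = 0
G(17) = mex{0,3,2,0} = 1
G(18) = mex{1,0,3,1} = 2
G_A(18) = 2.
Heap B, S = {1, 2, 8, 9}:
G(0) = 0
G(1) = mex{0} = 1
G(2) = mex{1,0} = 2
G(3) = mex{2,1} = 0
G(4) = mex{0,2} = 1
G(5) = mex{1,0} = 2
G(6) = mex{2,1} = 0
G(7) = mex{0,2} = 1
G(8) = mex{1,0,0} = 2
G(9) = mex{2,1,1,0} = 3
G(10) = mex{3,2,2,1} = 0
G(11) = mex{0,3,0,2} = 1
G(12) = mex{1,0,1,0} = 2
G(13) = mex{2,1,2,1} = 0
G_B(13) = 0.
Combined Grundy value = 2 ⊕ 0 = 2.
A winning move leaves total XOR = 0, i.e. changes one component's Grundy value g to g ⊕ X where X is the current total.
Heap A: need g' = 2⊕2 = 0. Options: 18−1→G=1, 18−2→G=0, 18−3→G=3, 18−9→G=1. Hits: 1.
Heap B: need g' = 0⊕2 = 2. Options: 13−1→G=2, 13−2→G=1, 13−8→G=2, 13−9→G=1. Hits: 2.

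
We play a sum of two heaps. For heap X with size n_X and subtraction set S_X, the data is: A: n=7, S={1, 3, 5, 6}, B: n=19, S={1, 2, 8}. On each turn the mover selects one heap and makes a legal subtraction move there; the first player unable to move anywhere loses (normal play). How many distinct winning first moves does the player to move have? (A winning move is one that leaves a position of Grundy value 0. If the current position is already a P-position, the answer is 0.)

Heap A, S = {1, 3, 5, 6}:
G(0) = 0
G(1) = mex{0} = 1
G(2) = mex{1} = 0
G(3) = mex{0,0} = 1
G(4) = mex{1,1} = 0
G(5) = mex{0,0,0} = 1
G(6) = mex{1,1,1,0} = 2
G(7) = mex{2,0,0,1} = 3
G_A(7) = 3.
Heap B, S = {1, 2, 8}:
n :  0  1  2  3  4  5  6  7  8  9 10 11 12 13 14 15 16 17 18 19
G :  0  1  2  0  1  2  0  1  2  0  1  2  0  1  2  0  1  2  0  1
G_B(19) = 1.
Combined Grundy value = 3 ⊕ 1 = 2.
A winning move leaves total XOR = 0, i.e. changes one component's Grundy value g to g ⊕ X where X is the current total.
Heap A: need g' = 3⊕2 = 1. Options: 7−1→G=2, 7−3→G=0, 7−5→G=0, 7−6→G=1. Hits: 1.
Heap B: need g' = 1⊕2 = 3. Options: 19−1→G=0, 19−2→G=2, 19−8→G=2. Hits: 0.

1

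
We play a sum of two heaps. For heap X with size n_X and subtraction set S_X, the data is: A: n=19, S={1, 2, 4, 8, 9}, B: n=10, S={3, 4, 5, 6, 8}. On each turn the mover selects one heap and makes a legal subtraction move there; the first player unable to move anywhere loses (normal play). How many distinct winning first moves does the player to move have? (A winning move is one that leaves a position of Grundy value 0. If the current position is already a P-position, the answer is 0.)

1

Heap A, S = {1, 2, 4, 8, 9}:
G(0) = 0
G(1) = mex{0} = 1
G(2) = mex{1,0} = 2
G(3) = mex{2,1} = 0
G(4) = mex{0,2,0} = 1
G(5) = mex{1,0,1} = 2
G(6) = mex{2,1,2} = 0
G(7) = mex{0,2,0} = 1
G(8) = mex{1,0,1,0} = 2
G(9) = mex{2,1,2,1,0} = 3
G(10) = mex{3,2,0,2,1} = 4
G(11) = mex{4,3,1,0,2} = 5
G(12) = mex{5,4,2,1,0} = 3
G(13) = mex{3,5,3,2,1} = 0
G(14) = mex{0,3,4,0,2} = 1
G(15) = mex{1,0,5,1,0} = 2
G(16) = mex{2,1,3,2,1} = 0
G(17) = mex{0,2,0,3,2} = 1
G(18) = mex{1,0,1,4,3} = 2
G(19) = mex{2,1,2,5,4} = 0
G_A(19) = 0.
Heap B, S = {3, 4, 5, 6, 8}:
G(0) = 0
G(1) = mex{} = 0
G(2) = mex{} = 0
G(3) = mex{0} = 1
G(4) = mex{0,0} = 1
G(5) = mex{0,0,0} = 1
G(6) = mex{1,0,0,0} = 2
G(7) = mex{1,1,0,0} = 2
G(8) = mex{1,1,1,0,0} = 2
G(9) = mex{2,1,1,1,0} = 3
G(10) = mex{2,2,1,1,0} = 3
G_B(10) = 3.
Combined Grundy value = 0 ⊕ 3 = 3.
A winning move leaves total XOR = 0, i.e. changes one component's Grundy value g to g ⊕ X where X is the current total.
Heap A: need g' = 0⊕3 = 3. Options: 19−1→G=2, 19−2→G=1, 19−4→G=2, 19−8→G=5, 19−9→G=4. Hits: 0.
Heap B: need g' = 3⊕3 = 0. Options: 10−3→G=2, 10−4→G=2, 10−5→G=1, 10−6→G=1, 10−8→G=0. Hits: 1.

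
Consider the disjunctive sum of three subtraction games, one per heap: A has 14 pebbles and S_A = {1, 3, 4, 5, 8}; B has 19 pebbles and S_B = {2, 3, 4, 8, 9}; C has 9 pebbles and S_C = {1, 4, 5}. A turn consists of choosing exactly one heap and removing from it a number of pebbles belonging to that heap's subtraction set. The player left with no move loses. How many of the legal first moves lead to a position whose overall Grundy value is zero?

6

Heap A, S = {1, 3, 4, 5, 8}:
G(0) = 0
G(1) = mex{0} = 1
G(2) = mex{1} = 0
G(3) = mex{0,0} = 1
G(4) = mex{1,1,0} = 2
G(5) = mex{2,0,1,0} = 3
G(6) = mex{3,1,0,1} = 2
G(7) = mex{2,2,1,0} = 3
G(8) = mex{3,3,2,1,0} = 4
G(9) = mex{4,2,3,2,1} = 0
G(10) = mex{0,3,2,3,0} = 1
G(11) = mex{1,4,3,2,1} = 0
G(12) = mex{0,0,4,3,2} = 1
G(13) = mex{1,1,0,4,3} = 2
G(14) = mex{2,0,1,0,2} = 3
G_A(14) = 3.
Heap B, S = {2, 3, 4, 8, 9}:
G(0) = 0
G(1) = mex{} = 0
G(2) = mex{0} = 1
G(3) = mex{0,0} = 1
G(4) = mex{1,0,0} = 2
G(5) = mex{1,1,0} = 2
G(6) = mex{2,1,1} = 0
G(7) = mex{2,2,1} = 0
G(8) = mex{0,2,2,0} = 1
G(9) = mex{0,0,2,0,0} = 1
G(10) = mex{1,0,0,1,0} = 2
G(11) = mex{1,1,0,1,1} = 2
G(12) = mex{2,1,1,2,1} = 0
G(13) = mex{2,2,1,2,2} = 0
G(14) = mex{0,2,2,0,2} = 1
G(15) = mex{0,0,2,0,0} = 1
G(16) = mex{1,0,0,1,0} = 2
G(17) = mex{1,1,0,1,1} = 2
G(18) = mex{2,1,1,2,1} = 0
G(19) = mex{2,2,1,2,2} = 0
G_B(19) = 0.
Heap C, S = {1, 4, 5}:
G(0) = 0
G(1) = mex{0} = 1
G(2) = mex{1} = 0
G(3) = mex{0} = 1
G(4) = mex{1,0} = 2
G(5) = mex{2,1,0} = 3
G(6) = mex{3,0,1} = 2
G(7) = mex{2,1,0} = 3
G(8) = mex{3,2,1} = 0
G(9) = mex{0,3,2} = 1
G_C(9) = 1.
Combined Grundy value = 3 ⊕ 0 ⊕ 1 = 2.
A winning move leaves total XOR = 0, i.e. changes one component's Grundy value g to g ⊕ X where X is the current total.
Heap A: need g' = 3⊕2 = 1. Options: 14−1→G=2, 14−3→G=0, 14−4→G=1, 14−5→G=0, 14−8→G=2. Hits: 1.
Heap B: need g' = 0⊕2 = 2. Options: 19−2→G=2, 19−3→G=2, 19−4→G=1, 19−8→G=2, 19−9→G=2. Hits: 4.
Heap C: need g' = 1⊕2 = 3. Options: 9−1→G=0, 9−4→G=3, 9−5→G=2. Hits: 1.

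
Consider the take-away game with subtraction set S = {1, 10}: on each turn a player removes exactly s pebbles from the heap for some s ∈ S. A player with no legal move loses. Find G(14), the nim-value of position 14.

G(0) = 0
G(1) = mex{0} = 1
G(2) = mex{1} = 0
G(3) = mex{0} = 1
G(4) = mex{1} = 0
G(5) = mex{0} = 1
G(6) = mex{1} = 0
G(7) = mex{0} = 1
G(8) = mex{1} = 0
G(9) = mex{0} = 1
G(10) = mex{1,0} = 2
G(11) = mex{2,1} = 0
G(12) = mex{0,0} = 1
G(13) = mex{1,1} = 0
G(14) = mex{0,0} = 1

1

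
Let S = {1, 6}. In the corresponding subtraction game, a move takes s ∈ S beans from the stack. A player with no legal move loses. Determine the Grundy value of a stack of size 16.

G(0) = 0
G(1) = mex{0} = 1
G(2) = mex{1} = 0
G(3) = mex{0} = 1
G(4) = mex{1} = 0
G(5) = mex{0} = 1
G(6) = mex{1,0} = 2
G(7) = mex{2,1} = 0
G(8) = mex{0,0} = 1
G(9) = mex{1,1} = 0
G(10) = mex{0,0} = 1
G(11) = mex{1,1} = 0
G(12) = mex{0,2} = 1
G(13) = mex{1,0} = 2
G(14) = mex{2,1} = 0
G(15) = mex{0,0} = 1
G(16) = mex{1,1} = 0

0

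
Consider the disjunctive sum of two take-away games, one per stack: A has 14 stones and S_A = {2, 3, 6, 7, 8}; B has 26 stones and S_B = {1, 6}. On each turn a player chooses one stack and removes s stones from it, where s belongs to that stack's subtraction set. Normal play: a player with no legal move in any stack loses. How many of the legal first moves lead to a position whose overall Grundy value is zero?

3

Stack A, S = {2, 3, 6, 7, 8}:
G(0) = 0
G(1) = mex{} = 0
G(2) = mex{0} = 1
G(3) = mex{0,0} = 1
G(4) = mex{1,0} = 2
G(5) = mex{1,1} = 0
G(6) = mex{2,1,0} = 3
G(7) = mex{0,2,0,0} = 1
G(8) = mex{3,0,1,0,0} = 2
G(9) = mex{1,3,1,1,0} = 2
G(10) = mex{2,1,2,1,1} = 0
G(11) = mex{2,2,0,2,1} = 3
G(12) = mex{0,2,3,0,2} = 1
G(13) = mex{3,0,1,3,0} = 2
G(14) = mex{1,3,2,1,3} = 0
G_A(14) = 0.
Stack B, S = {1, 6}:
G(0) = 0
G(1) = mex{0} = 1
G(2) = mex{1} = 0
G(3) = mex{0} = 1
G(4) = mex{1} = 0
G(5) = mex{0} = 1
G(6) = mex{1,0} = 2
G(7) = mex{2,1} = 0
G(8) = mex{0,0} = 1
G(9) = mex{1,1} = 0
G(10) = mex{0,0} = 1
G(11) = mex{1,1} = 0
G(12) = mex{0,2} = 1
G(13) = mex{1,0} = 2
G(14) = mex{2,1} = 0
G(15) = mex{0,0} = 1
G(16) = mex{1,1} = 0
G(17) = mex{0,0} = 1
G(18) = mex{1,1} = 0
G(19) = mex{0,2} = 1
G(20) = mex{1,0} = 2
G(21) = mex{2,1} = 0
G(22) = mex{0,0} = 1
G(23) = mex{1,1} = 0
G(24) = mex{0,0} = 1
G(25) = mex{1,1} = 0
G(26) = mex{0,2} = 1
G_B(26) = 1.
Combined Grundy value = 0 ⊕ 1 = 1.
A winning move leaves total XOR = 0, i.e. changes one component's Grundy value g to g ⊕ X where X is the current total.
Stack A: need g' = 0⊕1 = 1. Options: 14−2→G=1, 14−3→G=3, 14−6→G=2, 14−7→G=1, 14−8→G=3. Hits: 2.
Stack B: need g' = 1⊕1 = 0. Options: 26−1→G=0, 26−6→G=2. Hits: 1.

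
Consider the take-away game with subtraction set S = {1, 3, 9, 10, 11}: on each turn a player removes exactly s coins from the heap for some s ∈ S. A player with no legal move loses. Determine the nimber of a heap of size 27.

1

n :  0  1  2  3  4  5  6  7  8  9 10 11 12 13 14 15 16 17 18 19 20 21 22 23 24 25 26 27
G :  0  1  0  1  0  1  0  1  0  1  2  3  2  3  2  3  2  3  2  3  0  1  0  1  0  1  0  1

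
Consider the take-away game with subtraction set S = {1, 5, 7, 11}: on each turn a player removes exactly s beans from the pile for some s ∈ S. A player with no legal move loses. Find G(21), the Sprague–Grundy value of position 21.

1

G(0) = 0
G(1) = mex{0} = 1
G(2) = mex{1} = 0
G(3) = mex{0} = 1
G(4) = mex{1} = 0
G(5) = mex{0,0} = 1
G(6) = mex{1,1} = 0
G(7) = mex{0,0,0} = 1
G(8) = mex{1,1,1} = 0
G(9) = mex{0,0,0} = 1
G(10) = mex{1,1,1} = 0
G(11) = mex{0,0,0,0} = 1
G(12) = mex{1,1,1,1} = 0
G(13) = mex{0,0,0,0} = 1
G(14) = mex{1,1,1,1} = 0
G(15) = mex{0,0,0,0} = 1
G(16) = mex{1,1,1,1} = 0
G(17) = mex{0,0,0,0} = 1
G(18) = mex{1,1,1,1} = 0
G(19) = mex{0,0,0,0} = 1
G(20) = mex{1,1,1,1} = 0
G(21) = mex{0,0,0,0} = 1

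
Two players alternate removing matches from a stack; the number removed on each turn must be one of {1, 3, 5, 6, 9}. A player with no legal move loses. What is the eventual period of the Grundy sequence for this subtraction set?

G(0) = 0
G(1) = mex{0} = 1
G(2) = mex{1} = 0
G(3) = mex{0,0} = 1
G(4) = mex{1,1} = 0
G(5) = mex{0,0,0} = 1
G(6) = mex{1,1,1,0} = 2
G(7) = mex{2,0,0,1} = 3
G(8) = mex{3,1,1,0} = 2
G(9) = mex{2,2,0,1,0} = 3
G(10) = mex{3,3,1,0,1} = 2
G(11) = mex{2,2,2,1,0} = 3
G(12) = mex{3,3,3,2,1} = 0
G(13) = mex{0,2,2,3,0} = 1
G(14) = mex{1,3,3,2,1} = 0
G(15) = mex{0,0,2,3,2} = 1
G(16) = mex{1,1,3,2,3} = 0
G(17) = mex{0,0,0,3,2} = 1
G(18) = mex{1,1,1,0,3} = 2
G(19) = mex{2,0,0,1,2} = 3
G(20) = mex{3,1,1,0,3} = 2
G(21) = mex{2,2,0,1,0} = 3
G(22) = mex{3,3,1,0,1} = 2
G(23) = mex{2,2,2,1,0} = 3
G(24) = mex{3,3,3,2,1} = 0
G(25) = mex{0,2,2,3,0} = 1
G(n+12) = G(n) holds for n = 0,…,8 (a full window of length max(S) = 9), so the sequence is purely periodic with period 12.

12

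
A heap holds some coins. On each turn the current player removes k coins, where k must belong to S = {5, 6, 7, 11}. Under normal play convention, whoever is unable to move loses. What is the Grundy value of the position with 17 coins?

n :  0  1  2  3  4  5  6  7  8  9 10 11 12 13 14 15 16 17
G :  0  0  0  0  0  1  1  1  1  1  2  2  2  2  2  3  0  0

0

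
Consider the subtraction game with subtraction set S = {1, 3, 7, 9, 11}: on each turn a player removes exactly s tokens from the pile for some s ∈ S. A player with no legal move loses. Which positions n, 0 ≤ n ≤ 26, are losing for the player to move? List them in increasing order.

0, 2, 4, 6, 8, 10, 12, 14, 16, 18, 20, 22, 24, 26

G(0) = 0
G(1) = mex{0} = 1
G(2) = mex{1} = 0
G(3) = mex{0,0} = 1
G(4) = mex{1,1} = 0
G(5) = mex{0,0} = 1
G(6) = mex{1,1} = 0
G(7) = mex{0,0,0} = 1
G(8) = mex{1,1,1} = 0
G(9) = mex{0,0,0,0} = 1
G(10) = mex{1,1,1,1} = 0
G(11) = mex{0,0,0,0,0} = 1
G(12) = mex{1,1,1,1,1} = 0
G(13) = mex{0,0,0,0,0} = 1
G(14) = mex{1,1,1,1,1} = 0
G(15) = mex{0,0,0,0,0} = 1
G(16) = mex{1,1,1,1,1} = 0
G(17) = mex{0,0,0,0,0} = 1
G(18) = mex{1,1,1,1,1} = 0
G(19) = mex{0,0,0,0,0} = 1
G(20) = mex{1,1,1,1,1} = 0
G(21) = mex{0,0,0,0,0} = 1
G(22) = mex{1,1,1,1,1} = 0
G(23) = mex{0,0,0,0,0} = 1
G(24) = mex{1,1,1,1,1} = 0
G(25) = mex{0,0,0,0,0} = 1
G(26) = mex{1,1,1,1,1} = 0
P-positions are exactly the n with G(n) = 0.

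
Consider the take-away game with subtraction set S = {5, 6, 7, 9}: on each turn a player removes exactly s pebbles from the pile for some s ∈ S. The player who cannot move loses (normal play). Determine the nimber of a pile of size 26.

2

n :  0  1  2  3  4  5  6  7  8  9 10 11 12 13 14 15 16 17 18 19 20 21 22 23 24 25 26
G :  0  0  0  0  0  1  1  1  1  1  2  2  2  2  0  0  0  0  0  1  1  1  1  1  2  2  2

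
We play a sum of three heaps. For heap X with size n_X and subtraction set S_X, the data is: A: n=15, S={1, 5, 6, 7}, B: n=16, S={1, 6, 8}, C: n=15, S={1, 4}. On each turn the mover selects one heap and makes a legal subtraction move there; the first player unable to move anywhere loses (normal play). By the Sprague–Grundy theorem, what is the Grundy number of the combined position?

Heap A, S = {1, 5, 6, 7}:
G(0) = 0
G(1) = mex{0} = 1
G(2) = mex{1} = 0
G(3) = mex{0} = 1
G(4) = mex{1} = 0
G(5) = mex{0,0} = 1
G(6) = mex{1,1,0} = 2
G(7) = mex{2,0,1,0} = 3
G(8) = mex{3,1,0,1} = 2
G(9) = mex{2,0,1,0} = 3
G(10) = mex{3,1,0,1} = 2
G(11) = mex{2,2,1,0} = 3
G(12) = mex{3,3,2,1} = 0
G(13) = mex{0,2,3,2} = 1
G(14) = mex{1,3,2,3} = 0
G(15) = mex{0,2,3,2} = 1
G_A(15) = 1.
Heap B, S = {1, 6, 8}:
G(0) = 0
G(1) = mex{0} = 1
G(2) = mex{1} = 0
G(3) = mex{0} = 1
G(4) = mex{1} = 0
G(5) = mex{0} = 1
G(6) = mex{1,0} = 2
G(7) = mex{2,1} = 0
G(8) = mex{0,0,0} = 1
G(9) = mex{1,1,1} = 0
G(10) = mex{0,0,0} = 1
G(11) = mex{1,1,1} = 0
G(12) = mex{0,2,0} = 1
G(13) = mex{1,0,1} = 2
G(14) = mex{2,1,2} = 0
G(15) = mex{0,0,0} = 1
G(16) = mex{1,1,1} = 0
G_B(16) = 0.
Heap C, S = {1, 4}:
G(0) = 0
G(1) = mex{0} = 1
G(2) = mex{1} = 0
G(3) = mex{0} = 1
G(4) = mex{1,0} = 2
G(5) = mex{2,1} = 0
G(6) = mex{0,0} = 1
G(7) = mex{1,1} = 0
G(8) = mex{0,2} = 1
G(9) = mex{1,0} = 2
G(10) = mex{2,1} = 0
G(11) = mex{0,0} = 1
G(12) = mex{1,1} = 0
G(13) = mex{0,2} = 1
G(14) = mex{1,0} = 2
G(15) = mex{2,1} = 0
G_C(15) = 0.
Combined Grundy value = 1 ⊕ 0 ⊕ 0 = 1.

1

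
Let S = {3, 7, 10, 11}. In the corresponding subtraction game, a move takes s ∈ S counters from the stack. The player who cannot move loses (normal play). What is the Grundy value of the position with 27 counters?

2

G(0) = 0
G(1) = mex{} = 0
G(2) = mex{} = 0
G(3) = mex{0} = 1
G(4) = mex{0} = 1
G(5) = mex{0} = 1
G(6) = mex{1} = 0
G(7) = mex{1,0} = 2
G(8) = mex{1,0} = 2
G(9) = mex{0,0} = 1
G(10) = mex{2,1,0} = 3
G(11) = mex{2,1,0,0} = 3
G(12) = mex{1,1,0,0} = 2
G(13) = mex{3,0,1,0} = 2
G(14) = mex{3,2,1,1} = 0
G(15) = mex{2,2,1,1} = 0
G(16) = mex{2,1,0,1} = 3
G(17) = mex{0,3,2,0} = 1
G(18) = mex{0,3,2,2} = 1
G(19) = mex{3,2,1,2} = 0
G(20) = mex{1,2,3,1} = 0
G(21) = mex{1,0,3,3} = 2
G(22) = mex{0,0,2,3} = 1
G(23) = mex{0,3,2,2} = 1
G(24) = mex{2,1,0,2} = 3
G(25) = mex{1,1,0,0} = 2
G(26) = mex{1,0,3,0} = 2
G(27) = mex{3,0,1,3} = 2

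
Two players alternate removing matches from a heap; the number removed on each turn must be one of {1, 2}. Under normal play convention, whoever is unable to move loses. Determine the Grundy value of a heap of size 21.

G(0) = 0
G(1) = mex{0} = 1
G(2) = mex{1,0} = 2
G(3) = mex{2,1} = 0
G(4) = mex{0,2} = 1
G(5) = mex{1,0} = 2
G(6) = mex{2,1} = 0
G(7) = mex{0,2} = 1
G(8) = mex{1,0} = 2
G(9) = mex{2,1} = 0
G(10) = mex{0,2} = 1
G(11) = mex{1,0} = 2
G(12) = mex{2,1} = 0
G(13) = mex{0,2} = 1
G(14) = mex{1,0} = 2
G(15) = mex{2,1} = 0
G(16) = mex{0,2} = 1
G(17) = mex{1,0} = 2
G(18) = mex{2,1} = 0
G(19) = mex{0,2} = 1
G(20) = mex{1,0} = 2
G(21) = mex{2,1} = 0

0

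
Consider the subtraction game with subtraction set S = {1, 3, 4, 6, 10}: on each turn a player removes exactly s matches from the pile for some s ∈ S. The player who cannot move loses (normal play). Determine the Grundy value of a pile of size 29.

1

n :  0  1  2  3  4  5  6  7  8  9 10 11 12 13 14 15 16 17 18 19 20 21 22 23 24 25 26 27 28 29
G :  0  1  0  1  2  3  2  0  1  0  1  2  3  2  0  1  0  1  2  3  2  0  1  0  1  2  3  2  0  1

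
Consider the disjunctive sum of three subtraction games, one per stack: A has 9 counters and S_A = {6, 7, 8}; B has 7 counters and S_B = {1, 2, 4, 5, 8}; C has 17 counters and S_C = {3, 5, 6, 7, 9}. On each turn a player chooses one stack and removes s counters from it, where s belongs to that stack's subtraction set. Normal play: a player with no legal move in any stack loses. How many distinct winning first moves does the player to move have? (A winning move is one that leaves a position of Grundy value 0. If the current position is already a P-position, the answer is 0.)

7

Stack A, S = {6, 7, 8}:
G(0) = 0
G(1) = mex{} = 0
G(2) = mex{} = 0
G(3) = mex{} = 0
G(4) = mex{} = 0
G(5) = mex{} = 0
G(6) = mex{0} = 1
G(7) = mex{0,0} = 1
G(8) = mex{0,0,0} = 1
G(9) = mex{0,0,0} = 1
G_A(9) = 1.
Stack B, S = {1, 2, 4, 5, 8}:
G(0) = 0
G(1) = mex{0} = 1
G(2) = mex{1,0} = 2
G(3) = mex{2,1} = 0
G(4) = mex{0,2,0} = 1
G(5) = mex{1,0,1,0} = 2
G(6) = mex{2,1,2,1} = 0
G(7) = mex{0,2,0,2} = 1
G_B(7) = 1.
Stack C, S = {3, 5, 6, 7, 9}:
G(0) = 0
G(1) = mex{} = 0
G(2) = mex{} = 0
G(3) = mex{0} = 1
G(4) = mex{0} = 1
G(5) = mex{0,0} = 1
G(6) = mex{1,0,0} = 2
G(7) = mex{1,0,0,0} = 2
G(8) = mex{1,1,0,0} = 2
G(9) = mex{2,1,1,0,0} = 3
G(10) = mex{2,1,1,1,0} = 3
G(11) = mex{2,2,1,1,0} = 3
G(12) = mex{3,2,2,1,1} = 0
G(13) = mex{3,2,2,2,1} = 0
G(14) = mex{3,3,2,2,1} = 0
G(15) = mex{0,3,3,2,2} = 1
G(16) = mex{0,3,3,3,2} = 1
G(17) = mex{0,0,3,3,2} = 1
G_C(17) = 1.
Combined Grundy value = 1 ⊕ 1 ⊕ 1 = 1.
A winning move leaves total XOR = 0, i.e. changes one component's Grundy value g to g ⊕ X where X is the current total.
Stack A: need g' = 1⊕1 = 0. Options: 9−6→G=0, 9−7→G=0, 9−8→G=0. Hits: 3.
Stack B: need g' = 1⊕1 = 0. Options: 7−1→G=0, 7−2→G=2, 7−4→G=0, 7−5→G=2. Hits: 2.
Stack C: need g' = 1⊕1 = 0. Options: 17−3→G=0, 17−5→G=0, 17−6→G=3, 17−7→G=3, 17−9→G=2. Hits: 2.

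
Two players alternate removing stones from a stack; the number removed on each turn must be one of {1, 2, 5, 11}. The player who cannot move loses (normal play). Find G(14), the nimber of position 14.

2

n :  0  1  2  3  4  5  6  7  8  9 10 11 12 13 14
G :  0  1  2  0  1  2  0  1  2  0  1  2  0  1  2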